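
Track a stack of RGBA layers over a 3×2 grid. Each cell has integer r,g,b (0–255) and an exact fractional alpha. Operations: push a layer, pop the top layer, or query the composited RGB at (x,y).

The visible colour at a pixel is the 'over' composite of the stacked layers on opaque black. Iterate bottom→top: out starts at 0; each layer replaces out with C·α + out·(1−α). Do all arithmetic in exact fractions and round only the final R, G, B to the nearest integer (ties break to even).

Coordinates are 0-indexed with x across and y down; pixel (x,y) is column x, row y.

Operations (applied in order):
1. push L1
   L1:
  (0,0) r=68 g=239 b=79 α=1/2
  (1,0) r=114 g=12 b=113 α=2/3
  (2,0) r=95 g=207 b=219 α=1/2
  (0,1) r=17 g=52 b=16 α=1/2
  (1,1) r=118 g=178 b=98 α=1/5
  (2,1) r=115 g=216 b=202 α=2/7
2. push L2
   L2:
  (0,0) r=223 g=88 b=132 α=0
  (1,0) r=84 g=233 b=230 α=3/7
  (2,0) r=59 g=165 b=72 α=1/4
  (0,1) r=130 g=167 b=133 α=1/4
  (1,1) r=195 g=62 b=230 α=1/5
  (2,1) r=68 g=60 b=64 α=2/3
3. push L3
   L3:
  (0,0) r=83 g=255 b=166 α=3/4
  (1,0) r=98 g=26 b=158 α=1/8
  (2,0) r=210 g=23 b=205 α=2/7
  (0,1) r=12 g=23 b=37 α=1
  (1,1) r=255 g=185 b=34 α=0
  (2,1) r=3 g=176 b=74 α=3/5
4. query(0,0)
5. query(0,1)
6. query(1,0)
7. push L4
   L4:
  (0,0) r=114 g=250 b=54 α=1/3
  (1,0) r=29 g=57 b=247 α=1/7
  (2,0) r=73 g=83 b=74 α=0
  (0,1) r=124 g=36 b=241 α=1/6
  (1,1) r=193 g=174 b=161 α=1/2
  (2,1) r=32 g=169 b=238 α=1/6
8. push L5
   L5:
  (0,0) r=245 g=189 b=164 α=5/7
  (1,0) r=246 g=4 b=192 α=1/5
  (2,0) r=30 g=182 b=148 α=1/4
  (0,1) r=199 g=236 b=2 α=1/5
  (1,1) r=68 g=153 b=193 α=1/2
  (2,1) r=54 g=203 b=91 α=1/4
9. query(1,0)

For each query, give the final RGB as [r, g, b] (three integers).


at x=0,y=0 over L1,L2,L3:
after L1 α=1/2: [34, 239/2, 79/2]
after L2 α=0: [34, 239/2, 79/2]
after L3 α=3/4: [283/4, 1769/8, 1075/8]
rounded: [71, 221, 134]

query (0,1) [L1,L2,L3] — begin 0,0,0
+L1 (α=1/2) → [17/2, 26, 8]
+L2 (α=1/4) → [311/8, 245/4, 157/4]
+L3 (α=1) → [12, 23, 37]
→ [12, 23, 37]

(1,0) stack=L1,L2,L3; from [0,0,0]:
after L1 α=2/3: [76, 8, 226/3]
after L2 α=3/7: [556/7, 731/7, 2974/21]
after L3 α=1/8: [327/4, 757/8, 431/3]
rounded: [82, 95, 144]

(1,0) stack=L1,L2,L3,L4,L5; from [0,0,0]:
after L1 α=2/3: [76, 8, 226/3]
after L2 α=3/7: [556/7, 731/7, 2974/21]
after L3 α=1/8: [327/4, 757/8, 431/3]
after L4 α=1/7: [1039/14, 357/4, 1109/7]
after L5 α=1/5: [760/7, 361/5, 1156/7]
→ [109, 72, 165]


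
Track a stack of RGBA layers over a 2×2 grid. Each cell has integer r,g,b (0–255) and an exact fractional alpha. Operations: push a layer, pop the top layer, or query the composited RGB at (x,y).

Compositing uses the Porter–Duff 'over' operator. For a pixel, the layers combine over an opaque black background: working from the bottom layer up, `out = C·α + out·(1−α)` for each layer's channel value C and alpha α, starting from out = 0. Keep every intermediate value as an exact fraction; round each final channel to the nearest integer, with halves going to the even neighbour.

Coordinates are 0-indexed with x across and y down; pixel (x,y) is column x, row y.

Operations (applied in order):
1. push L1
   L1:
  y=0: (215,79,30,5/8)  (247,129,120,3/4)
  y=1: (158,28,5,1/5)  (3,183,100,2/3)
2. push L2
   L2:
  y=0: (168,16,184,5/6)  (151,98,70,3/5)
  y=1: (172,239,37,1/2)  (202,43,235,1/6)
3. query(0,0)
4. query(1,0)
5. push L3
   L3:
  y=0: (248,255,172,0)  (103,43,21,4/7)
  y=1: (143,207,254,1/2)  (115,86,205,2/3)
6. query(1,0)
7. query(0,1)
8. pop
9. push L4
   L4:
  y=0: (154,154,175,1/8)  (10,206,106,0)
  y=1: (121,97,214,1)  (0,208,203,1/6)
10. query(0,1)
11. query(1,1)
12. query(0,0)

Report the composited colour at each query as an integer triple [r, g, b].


(0,0) stack=L1,L2; from [0,0,0]:
L1 α=5/8: [1075/8, 395/8, 75/4]
L2 α=5/6: [7795/48, 345/16, 3755/24]
→ [162, 22, 156]

query (1,0) [L1,L2] — begin 0,0,0
after L1 α=3/4: [741/4, 387/4, 90]
after L2 α=3/5: [1647/10, 195/2, 78]
→ [165, 98, 78]

(1,0) stack=L1,L2,L3; from [0,0,0]:
after L1 α=3/4: [741/4, 387/4, 90]
after L2 α=3/5: [1647/10, 195/2, 78]
after L3 α=4/7: [9061/70, 929/14, 318/7]
→ [129, 66, 45]

at x=0,y=1 over L1,L2,L3:
+L1 (α=1/5) → [158/5, 28/5, 1]
+L2 (α=1/2) → [509/5, 1223/10, 19]
+L3 (α=1/2) → [612/5, 3293/20, 273/2]
rounded: [122, 165, 136]

query (0,1) [L1,L2,L4] — begin 0,0,0
after L1 α=1/5: [158/5, 28/5, 1]
after L2 α=1/2: [509/5, 1223/10, 19]
after L4 α=1: [121, 97, 214]
rounded: [121, 97, 214]

query (1,1) [L1,L2,L4] — begin 0,0,0
L1 α=2/3: [2, 122, 200/3]
L2 α=1/6: [106/3, 653/6, 1705/18]
L4 α=1/6: [265/9, 4513/36, 12179/108]
→ [29, 125, 113]

query (0,0) [L1,L2,L4] — begin 0,0,0
+L1 (α=5/8) → [1075/8, 395/8, 75/4]
+L2 (α=5/6) → [7795/48, 345/16, 3755/24]
+L4 (α=1/8) → [61957/384, 4879/128, 30485/192]
= [161, 38, 159]


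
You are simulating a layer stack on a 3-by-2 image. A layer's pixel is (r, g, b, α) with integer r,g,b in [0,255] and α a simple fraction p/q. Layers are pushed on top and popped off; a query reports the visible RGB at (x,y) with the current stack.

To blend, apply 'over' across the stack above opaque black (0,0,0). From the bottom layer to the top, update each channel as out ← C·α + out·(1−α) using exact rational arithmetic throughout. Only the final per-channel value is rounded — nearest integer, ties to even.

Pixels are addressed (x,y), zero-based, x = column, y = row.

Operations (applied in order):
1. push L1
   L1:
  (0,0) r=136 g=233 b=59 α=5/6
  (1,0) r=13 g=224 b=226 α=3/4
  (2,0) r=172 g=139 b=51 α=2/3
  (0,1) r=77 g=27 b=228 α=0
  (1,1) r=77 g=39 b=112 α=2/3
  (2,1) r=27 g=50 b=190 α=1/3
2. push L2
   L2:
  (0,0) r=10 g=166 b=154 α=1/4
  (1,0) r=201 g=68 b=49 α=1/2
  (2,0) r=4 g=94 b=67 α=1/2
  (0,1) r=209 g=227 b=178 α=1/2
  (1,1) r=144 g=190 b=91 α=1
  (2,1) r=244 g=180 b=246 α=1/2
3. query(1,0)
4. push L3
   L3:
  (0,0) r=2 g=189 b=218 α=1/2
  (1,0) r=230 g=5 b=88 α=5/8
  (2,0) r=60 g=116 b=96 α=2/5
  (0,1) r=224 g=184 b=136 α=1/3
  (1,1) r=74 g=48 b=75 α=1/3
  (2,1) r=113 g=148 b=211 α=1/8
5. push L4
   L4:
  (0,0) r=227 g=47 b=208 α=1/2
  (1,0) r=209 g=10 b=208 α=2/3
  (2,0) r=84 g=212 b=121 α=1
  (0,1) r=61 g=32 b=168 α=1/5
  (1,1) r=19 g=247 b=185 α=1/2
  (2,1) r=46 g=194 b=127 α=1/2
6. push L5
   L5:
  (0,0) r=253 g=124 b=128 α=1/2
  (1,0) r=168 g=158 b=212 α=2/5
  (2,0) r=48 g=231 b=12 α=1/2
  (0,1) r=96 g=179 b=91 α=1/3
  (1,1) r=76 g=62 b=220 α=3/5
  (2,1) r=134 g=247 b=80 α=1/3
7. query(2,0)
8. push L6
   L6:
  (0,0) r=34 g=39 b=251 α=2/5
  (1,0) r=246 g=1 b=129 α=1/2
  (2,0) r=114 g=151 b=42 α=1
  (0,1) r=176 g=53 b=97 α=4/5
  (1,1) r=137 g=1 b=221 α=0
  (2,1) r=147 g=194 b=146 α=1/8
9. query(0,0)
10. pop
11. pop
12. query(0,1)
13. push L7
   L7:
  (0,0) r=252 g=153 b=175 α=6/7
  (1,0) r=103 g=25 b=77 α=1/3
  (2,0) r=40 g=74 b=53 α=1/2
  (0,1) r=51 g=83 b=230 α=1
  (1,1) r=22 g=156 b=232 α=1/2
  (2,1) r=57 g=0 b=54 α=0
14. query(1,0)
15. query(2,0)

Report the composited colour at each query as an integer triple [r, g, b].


(1,0) stack=L1,L2; from [0,0,0]:
L1 α=3/4: [39/4, 168, 339/2]
L2 α=1/2: [843/8, 118, 437/4]
rounded: [105, 118, 109]

query (2,0) [L1,L2,L3,L4,L5] — begin 0,0,0
L1 α=2/3: [344/3, 278/3, 34]
L2 α=1/2: [178/3, 280/3, 101/2]
L3 α=2/5: [298/5, 512/5, 687/10]
L4 α=1: [84, 212, 121]
L5 α=1/2: [66, 443/2, 133/2]
rounded: [66, 222, 66]

at x=0,y=0 over L1,L2,L3,L4,L5,L6:
L1 α=5/6: [340/3, 1165/6, 295/6]
L2 α=1/4: [175/2, 1497/8, 603/8]
L3 α=1/2: [179/4, 3009/16, 2347/16]
L4 α=1/2: [1087/8, 3761/32, 5675/32]
L5 α=1/2: [3111/16, 7729/64, 9771/64]
L6 α=2/5: [10421/80, 28179/320, 61441/320]
rounded: [130, 88, 192]

query (0,1) [L1,L2,L3,L4] — begin 0,0,0
L1 α=0: [0, 0, 0]
L2 α=1/2: [209/2, 227/2, 89]
L3 α=1/3: [433/3, 137, 314/3]
L4 α=1/5: [383/3, 116, 352/3]
→ [128, 116, 117]

query (1,0) [L1,L2,L3,L4,L7] — begin 0,0,0
L1 α=3/4: [39/4, 168, 339/2]
L2 α=1/2: [843/8, 118, 437/4]
L3 α=5/8: [11729/64, 379/8, 3071/32]
L4 α=2/3: [12827/64, 539/24, 5461/32]
L7 α=1/3: [16123/96, 839/36, 2231/16]
rounded: [168, 23, 139]

(2,0) stack=L1,L2,L3,L4,L7; from [0,0,0]:
after L1 α=2/3: [344/3, 278/3, 34]
after L2 α=1/2: [178/3, 280/3, 101/2]
after L3 α=2/5: [298/5, 512/5, 687/10]
after L4 α=1: [84, 212, 121]
after L7 α=1/2: [62, 143, 87]
rounded: [62, 143, 87]


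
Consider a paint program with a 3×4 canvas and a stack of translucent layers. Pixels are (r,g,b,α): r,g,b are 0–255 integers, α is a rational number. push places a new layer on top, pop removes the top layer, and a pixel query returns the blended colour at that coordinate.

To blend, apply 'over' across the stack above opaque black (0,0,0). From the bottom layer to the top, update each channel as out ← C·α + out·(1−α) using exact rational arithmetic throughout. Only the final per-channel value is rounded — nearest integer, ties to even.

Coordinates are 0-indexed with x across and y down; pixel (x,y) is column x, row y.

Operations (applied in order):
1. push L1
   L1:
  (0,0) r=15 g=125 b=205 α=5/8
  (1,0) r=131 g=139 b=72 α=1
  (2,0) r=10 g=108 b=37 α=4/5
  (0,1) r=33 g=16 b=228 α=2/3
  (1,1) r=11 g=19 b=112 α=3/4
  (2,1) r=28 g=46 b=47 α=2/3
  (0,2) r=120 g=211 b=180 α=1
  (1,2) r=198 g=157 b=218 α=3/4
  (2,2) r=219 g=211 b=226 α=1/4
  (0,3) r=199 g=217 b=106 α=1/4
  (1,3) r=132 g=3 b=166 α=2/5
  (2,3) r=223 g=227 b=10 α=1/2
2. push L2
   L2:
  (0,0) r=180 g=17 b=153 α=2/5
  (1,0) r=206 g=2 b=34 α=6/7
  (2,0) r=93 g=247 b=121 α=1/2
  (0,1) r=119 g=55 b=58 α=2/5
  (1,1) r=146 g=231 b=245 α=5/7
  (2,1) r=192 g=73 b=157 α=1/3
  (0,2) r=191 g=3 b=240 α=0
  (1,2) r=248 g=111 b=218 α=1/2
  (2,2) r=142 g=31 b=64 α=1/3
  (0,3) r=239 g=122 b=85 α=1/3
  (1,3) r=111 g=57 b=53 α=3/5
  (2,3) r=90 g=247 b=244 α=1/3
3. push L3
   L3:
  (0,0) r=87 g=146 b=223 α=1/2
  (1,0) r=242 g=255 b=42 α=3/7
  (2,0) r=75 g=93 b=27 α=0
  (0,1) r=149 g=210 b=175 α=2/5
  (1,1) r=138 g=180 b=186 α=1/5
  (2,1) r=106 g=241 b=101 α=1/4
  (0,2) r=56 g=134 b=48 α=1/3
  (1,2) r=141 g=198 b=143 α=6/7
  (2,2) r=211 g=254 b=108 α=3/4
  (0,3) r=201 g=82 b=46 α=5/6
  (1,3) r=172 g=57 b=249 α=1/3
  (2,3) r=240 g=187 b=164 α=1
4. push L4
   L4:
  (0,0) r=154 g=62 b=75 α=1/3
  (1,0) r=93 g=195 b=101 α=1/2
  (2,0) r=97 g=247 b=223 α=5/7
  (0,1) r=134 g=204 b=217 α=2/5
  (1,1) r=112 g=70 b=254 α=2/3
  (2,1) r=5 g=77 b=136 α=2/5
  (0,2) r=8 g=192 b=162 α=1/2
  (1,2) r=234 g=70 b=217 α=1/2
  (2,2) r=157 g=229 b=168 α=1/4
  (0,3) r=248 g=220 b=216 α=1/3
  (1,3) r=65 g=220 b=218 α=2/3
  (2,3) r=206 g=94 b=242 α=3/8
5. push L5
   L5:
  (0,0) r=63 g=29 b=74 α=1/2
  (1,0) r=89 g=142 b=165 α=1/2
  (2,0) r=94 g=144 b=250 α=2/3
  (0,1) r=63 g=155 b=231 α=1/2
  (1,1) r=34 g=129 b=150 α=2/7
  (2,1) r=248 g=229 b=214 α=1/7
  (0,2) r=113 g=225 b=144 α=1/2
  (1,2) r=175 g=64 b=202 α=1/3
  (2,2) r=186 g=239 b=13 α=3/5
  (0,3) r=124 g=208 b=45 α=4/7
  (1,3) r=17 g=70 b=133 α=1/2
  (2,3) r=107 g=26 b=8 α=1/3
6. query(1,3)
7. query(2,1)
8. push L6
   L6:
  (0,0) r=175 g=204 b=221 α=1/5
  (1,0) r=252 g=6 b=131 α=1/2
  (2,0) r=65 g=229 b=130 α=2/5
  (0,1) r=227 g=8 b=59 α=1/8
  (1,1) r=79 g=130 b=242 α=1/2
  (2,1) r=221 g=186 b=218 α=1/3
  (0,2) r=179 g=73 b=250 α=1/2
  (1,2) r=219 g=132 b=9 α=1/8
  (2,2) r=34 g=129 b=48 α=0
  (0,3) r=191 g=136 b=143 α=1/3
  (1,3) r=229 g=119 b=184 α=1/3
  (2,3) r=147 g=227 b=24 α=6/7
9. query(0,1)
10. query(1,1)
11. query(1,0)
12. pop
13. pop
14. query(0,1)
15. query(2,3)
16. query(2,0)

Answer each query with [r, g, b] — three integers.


at x=1,y=3 over L1,L2,L3,L4,L5:
+L1 (α=2/5) → [264/5, 6/5, 332/5]
+L2 (α=3/5) → [2193/25, 867/25, 1459/25]
+L3 (α=1/3) → [8686/75, 1053/25, 9143/75]
+L4 (α=2/3) → [18436/225, 12053/75, 41843/225]
+L5 (α=1/2) → [22261/450, 17303/150, 35884/225]
= [49, 115, 159]

query (2,1) [L1,L2,L3,L4,L5] — begin 0,0,0
after L1 α=2/3: [56/3, 92/3, 94/3]
after L2 α=1/3: [688/9, 403/9, 659/9]
after L3 α=1/4: [503/6, 563/6, 481/6]
after L4 α=2/5: [523/10, 871/10, 205/2]
after L5 α=1/7: [2809/35, 3758/35, 829/7]
rounded: [80, 107, 118]

query (0,1) [L1,L2,L3,L4,L5,L6] — begin 0,0,0
after L1 α=2/3: [22, 32/3, 152]
after L2 α=2/5: [304/5, 142/5, 572/5]
after L3 α=2/5: [2402/25, 2526/25, 3466/25]
after L4 α=2/5: [13906/125, 17778/125, 21248/125]
after L5 α=1/2: [21781/250, 37153/250, 50123/250]
after L6 α=1/8: [209217/2000, 262071/2000, 365611/2000]
→ [105, 131, 183]

(1,1) stack=L1,L2,L3,L4,L5,L6; from [0,0,0]:
+L1 (α=3/4) → [33/4, 57/4, 84]
+L2 (α=5/7) → [1493/14, 2367/14, 199]
+L3 (α=1/5) → [3952/35, 5994/35, 982/5]
+L4 (α=2/3) → [11792/105, 10894/105, 1174/5]
+L5 (α=2/7) → [13220/147, 16312/147, 1474/7]
+L6 (α=1/2) → [24833/294, 17711/147, 1584/7]
= [84, 120, 226]

query (1,0) [L1,L2,L3,L4,L5,L6] — begin 0,0,0
+L1 (α=1) → [131, 139, 72]
+L2 (α=6/7) → [1367/7, 151/7, 276/7]
+L3 (α=3/7) → [10550/49, 5959/49, 1986/49]
+L4 (α=1/2) → [15107/98, 7757/49, 6935/98]
+L5 (α=1/2) → [23829/196, 14715/98, 23105/196]
+L6 (α=1/2) → [73221/392, 15303/196, 48781/392]
= [187, 78, 124]

query (0,1) [L1,L2,L3,L4] — begin 0,0,0
after L1 α=2/3: [22, 32/3, 152]
after L2 α=2/5: [304/5, 142/5, 572/5]
after L3 α=2/5: [2402/25, 2526/25, 3466/25]
after L4 α=2/5: [13906/125, 17778/125, 21248/125]
= [111, 142, 170]

(2,3) stack=L1,L2,L3,L4; from [0,0,0]:
after L1 α=1/2: [223/2, 227/2, 5]
after L2 α=1/3: [313/3, 158, 254/3]
after L3 α=1: [240, 187, 164]
after L4 α=3/8: [909/4, 1217/8, 773/4]
rounded: [227, 152, 193]

query (2,0) [L1,L2,L3,L4] — begin 0,0,0
L1 α=4/5: [8, 432/5, 148/5]
L2 α=1/2: [101/2, 1667/10, 753/10]
L3 α=0: [101/2, 1667/10, 753/10]
L4 α=5/7: [586/7, 7842/35, 904/5]
= [84, 224, 181]


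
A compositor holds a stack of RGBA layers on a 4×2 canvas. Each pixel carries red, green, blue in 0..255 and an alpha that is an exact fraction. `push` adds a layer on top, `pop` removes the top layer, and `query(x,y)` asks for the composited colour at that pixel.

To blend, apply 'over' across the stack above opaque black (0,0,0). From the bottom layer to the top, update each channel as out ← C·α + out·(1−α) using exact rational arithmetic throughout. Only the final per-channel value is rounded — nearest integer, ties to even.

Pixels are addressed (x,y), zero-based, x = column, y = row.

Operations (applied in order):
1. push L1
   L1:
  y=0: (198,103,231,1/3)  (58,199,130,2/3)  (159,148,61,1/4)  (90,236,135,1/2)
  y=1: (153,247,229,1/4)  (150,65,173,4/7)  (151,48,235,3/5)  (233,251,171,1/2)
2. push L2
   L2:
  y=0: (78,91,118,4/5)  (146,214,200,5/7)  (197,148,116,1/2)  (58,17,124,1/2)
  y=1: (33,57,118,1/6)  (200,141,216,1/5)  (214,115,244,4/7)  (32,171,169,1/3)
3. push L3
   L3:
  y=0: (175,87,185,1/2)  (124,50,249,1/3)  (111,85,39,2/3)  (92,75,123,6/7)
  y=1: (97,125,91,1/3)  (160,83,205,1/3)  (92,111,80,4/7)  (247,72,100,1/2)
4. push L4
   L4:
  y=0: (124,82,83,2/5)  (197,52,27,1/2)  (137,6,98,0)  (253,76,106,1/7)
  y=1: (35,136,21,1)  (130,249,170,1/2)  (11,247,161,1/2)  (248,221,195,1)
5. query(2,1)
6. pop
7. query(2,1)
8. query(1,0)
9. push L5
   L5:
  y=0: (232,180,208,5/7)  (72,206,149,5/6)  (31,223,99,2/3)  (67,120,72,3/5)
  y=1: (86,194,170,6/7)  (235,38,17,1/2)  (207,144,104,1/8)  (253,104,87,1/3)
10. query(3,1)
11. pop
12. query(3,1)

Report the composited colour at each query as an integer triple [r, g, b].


(2,1) stack=L1,L2,L3,L4; from [0,0,0]:
L1 α=3/5: [453/5, 144/5, 141]
L2 α=4/7: [5639/35, 2732/35, 1399/7]
L3 α=4/7: [29797/245, 23736/245, 6437/49]
L4 α=1/2: [16246/245, 84251/490, 7163/49]
= [66, 172, 146]

at x=2,y=1 over L1,L2,L3:
after L1 α=3/5: [453/5, 144/5, 141]
after L2 α=4/7: [5639/35, 2732/35, 1399/7]
after L3 α=4/7: [29797/245, 23736/245, 6437/49]
rounded: [122, 97, 131]

query (1,0) [L1,L2,L3] — begin 0,0,0
after L1 α=2/3: [116/3, 398/3, 260/3]
after L2 α=5/7: [346/3, 4006/21, 3520/21]
after L3 α=1/3: [1064/9, 9062/63, 12269/63]
= [118, 144, 195]

query (3,1) [L1,L2,L3,L5] — begin 0,0,0
L1 α=1/2: [233/2, 251/2, 171/2]
L2 α=1/3: [265/3, 422/3, 340/3]
L3 α=1/2: [503/3, 319/3, 320/3]
L5 α=1/3: [1765/9, 950/9, 901/9]
= [196, 106, 100]

at x=3,y=1 over L1,L2,L3:
L1 α=1/2: [233/2, 251/2, 171/2]
L2 α=1/3: [265/3, 422/3, 340/3]
L3 α=1/2: [503/3, 319/3, 320/3]
→ [168, 106, 107]


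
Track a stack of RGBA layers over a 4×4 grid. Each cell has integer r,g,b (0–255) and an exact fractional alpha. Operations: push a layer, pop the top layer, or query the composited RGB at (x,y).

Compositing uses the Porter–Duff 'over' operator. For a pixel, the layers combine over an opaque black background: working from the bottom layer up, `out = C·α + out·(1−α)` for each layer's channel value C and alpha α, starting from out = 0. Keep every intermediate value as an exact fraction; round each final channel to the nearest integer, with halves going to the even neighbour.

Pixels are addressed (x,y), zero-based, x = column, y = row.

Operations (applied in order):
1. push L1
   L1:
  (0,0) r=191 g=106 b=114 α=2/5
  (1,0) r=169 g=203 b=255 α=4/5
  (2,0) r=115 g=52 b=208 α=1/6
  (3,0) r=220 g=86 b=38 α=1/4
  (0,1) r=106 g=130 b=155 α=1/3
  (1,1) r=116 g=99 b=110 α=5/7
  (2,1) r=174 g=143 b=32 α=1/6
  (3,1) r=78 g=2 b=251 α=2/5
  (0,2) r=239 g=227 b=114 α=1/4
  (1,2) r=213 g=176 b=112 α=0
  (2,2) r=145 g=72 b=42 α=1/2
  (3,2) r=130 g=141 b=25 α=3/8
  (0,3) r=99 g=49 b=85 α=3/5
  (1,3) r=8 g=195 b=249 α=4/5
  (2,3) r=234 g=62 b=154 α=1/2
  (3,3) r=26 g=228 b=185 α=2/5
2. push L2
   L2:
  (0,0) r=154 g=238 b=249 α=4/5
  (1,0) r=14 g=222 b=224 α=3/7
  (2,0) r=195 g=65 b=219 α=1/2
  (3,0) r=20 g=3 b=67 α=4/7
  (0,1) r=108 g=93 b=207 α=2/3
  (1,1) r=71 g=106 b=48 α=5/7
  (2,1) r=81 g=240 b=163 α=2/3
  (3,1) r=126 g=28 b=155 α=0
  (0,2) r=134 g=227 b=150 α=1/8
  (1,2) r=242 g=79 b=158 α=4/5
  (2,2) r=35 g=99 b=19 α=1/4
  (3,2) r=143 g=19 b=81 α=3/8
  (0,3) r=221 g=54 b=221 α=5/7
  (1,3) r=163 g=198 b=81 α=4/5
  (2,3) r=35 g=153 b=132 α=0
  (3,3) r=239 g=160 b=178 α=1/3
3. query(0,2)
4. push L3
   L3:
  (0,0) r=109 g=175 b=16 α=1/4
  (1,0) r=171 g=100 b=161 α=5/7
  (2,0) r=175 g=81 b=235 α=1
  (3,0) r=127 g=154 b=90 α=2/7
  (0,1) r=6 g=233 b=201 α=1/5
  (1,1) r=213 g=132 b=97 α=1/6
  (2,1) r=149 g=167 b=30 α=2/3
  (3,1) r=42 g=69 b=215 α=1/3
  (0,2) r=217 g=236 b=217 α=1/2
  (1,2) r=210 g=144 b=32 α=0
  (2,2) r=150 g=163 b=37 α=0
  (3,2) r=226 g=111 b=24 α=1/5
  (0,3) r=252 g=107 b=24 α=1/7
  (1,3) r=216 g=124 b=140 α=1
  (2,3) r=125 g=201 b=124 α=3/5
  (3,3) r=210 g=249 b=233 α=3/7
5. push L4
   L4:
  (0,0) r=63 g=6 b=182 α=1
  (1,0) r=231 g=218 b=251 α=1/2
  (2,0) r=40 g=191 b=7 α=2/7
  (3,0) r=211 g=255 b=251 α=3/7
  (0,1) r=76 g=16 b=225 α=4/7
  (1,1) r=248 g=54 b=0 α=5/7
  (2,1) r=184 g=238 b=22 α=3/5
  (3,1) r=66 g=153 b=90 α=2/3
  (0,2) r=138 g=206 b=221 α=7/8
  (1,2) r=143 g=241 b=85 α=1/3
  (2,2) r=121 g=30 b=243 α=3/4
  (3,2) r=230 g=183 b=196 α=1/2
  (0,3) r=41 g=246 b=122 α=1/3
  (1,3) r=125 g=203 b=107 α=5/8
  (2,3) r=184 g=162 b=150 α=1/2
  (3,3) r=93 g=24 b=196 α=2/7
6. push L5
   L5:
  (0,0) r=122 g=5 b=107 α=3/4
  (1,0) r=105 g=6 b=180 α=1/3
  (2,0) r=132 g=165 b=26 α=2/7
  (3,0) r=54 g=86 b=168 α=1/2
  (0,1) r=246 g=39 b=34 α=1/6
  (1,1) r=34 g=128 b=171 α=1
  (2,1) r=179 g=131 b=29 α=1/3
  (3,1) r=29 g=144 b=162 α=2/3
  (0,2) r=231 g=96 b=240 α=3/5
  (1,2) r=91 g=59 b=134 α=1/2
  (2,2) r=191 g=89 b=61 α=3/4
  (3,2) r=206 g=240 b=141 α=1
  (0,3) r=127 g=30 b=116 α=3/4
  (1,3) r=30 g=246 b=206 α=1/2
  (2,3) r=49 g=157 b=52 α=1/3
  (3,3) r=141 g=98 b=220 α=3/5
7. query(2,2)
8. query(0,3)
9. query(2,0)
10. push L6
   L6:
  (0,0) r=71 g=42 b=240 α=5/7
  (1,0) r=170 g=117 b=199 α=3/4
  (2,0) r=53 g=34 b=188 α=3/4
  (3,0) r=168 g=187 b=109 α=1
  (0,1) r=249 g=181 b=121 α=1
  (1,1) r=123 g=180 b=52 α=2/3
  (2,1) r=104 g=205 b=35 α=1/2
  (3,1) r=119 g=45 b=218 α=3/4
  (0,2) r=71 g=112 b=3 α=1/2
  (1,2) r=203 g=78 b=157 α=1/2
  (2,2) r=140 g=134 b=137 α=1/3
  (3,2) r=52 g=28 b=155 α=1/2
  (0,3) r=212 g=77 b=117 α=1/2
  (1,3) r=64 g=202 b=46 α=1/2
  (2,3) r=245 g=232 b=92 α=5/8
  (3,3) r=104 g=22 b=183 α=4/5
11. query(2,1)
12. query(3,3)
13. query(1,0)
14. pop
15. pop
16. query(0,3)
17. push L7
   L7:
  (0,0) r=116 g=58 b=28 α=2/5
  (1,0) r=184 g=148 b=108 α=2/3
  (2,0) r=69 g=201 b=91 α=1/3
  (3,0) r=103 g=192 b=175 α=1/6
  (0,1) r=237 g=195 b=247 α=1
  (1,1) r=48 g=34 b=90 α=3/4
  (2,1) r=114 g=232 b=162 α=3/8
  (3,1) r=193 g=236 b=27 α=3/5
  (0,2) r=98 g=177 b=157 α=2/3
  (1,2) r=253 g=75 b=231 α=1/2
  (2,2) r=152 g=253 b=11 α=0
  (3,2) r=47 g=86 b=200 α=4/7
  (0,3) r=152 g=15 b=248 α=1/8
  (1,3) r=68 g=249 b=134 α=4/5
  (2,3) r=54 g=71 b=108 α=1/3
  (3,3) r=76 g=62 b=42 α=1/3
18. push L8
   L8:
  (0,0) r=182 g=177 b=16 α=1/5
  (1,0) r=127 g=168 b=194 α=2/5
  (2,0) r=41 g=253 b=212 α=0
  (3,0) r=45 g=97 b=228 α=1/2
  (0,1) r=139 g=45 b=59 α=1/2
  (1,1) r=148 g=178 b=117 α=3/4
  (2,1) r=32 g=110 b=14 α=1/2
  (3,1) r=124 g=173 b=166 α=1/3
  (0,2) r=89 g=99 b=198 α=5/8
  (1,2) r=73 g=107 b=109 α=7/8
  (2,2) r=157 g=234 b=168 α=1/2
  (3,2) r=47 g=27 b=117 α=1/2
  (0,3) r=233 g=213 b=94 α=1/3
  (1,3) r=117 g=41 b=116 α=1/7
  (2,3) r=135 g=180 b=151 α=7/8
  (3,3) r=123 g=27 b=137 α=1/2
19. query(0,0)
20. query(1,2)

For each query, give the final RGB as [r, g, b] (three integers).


at x=0,y=2 over L1,L2:
after L1 α=1/4: [239/4, 227/4, 57/2]
after L2 α=1/8: [2209/32, 2497/32, 699/16]
rounded: [69, 78, 44]

(2,2) stack=L1,L2,L3,L4,L5; from [0,0,0]:
after L1 α=1/2: [145/2, 36, 21]
after L2 α=1/4: [505/8, 207/4, 41/2]
after L3 α=0: [505/8, 207/4, 41/2]
after L4 α=3/4: [3409/32, 567/16, 1499/8]
after L5 α=3/4: [21745/128, 4839/64, 2963/32]
rounded: [170, 76, 93]

at x=0,y=3 over L1,L2,L3,L4,L5:
L1 α=3/5: [297/5, 147/5, 51]
L2 α=5/7: [6119/35, 1644/35, 1207/7]
L3 α=1/7: [45534/245, 13609/245, 7410/49]
L4 α=1/3: [101113/735, 87488/735, 20798/147]
L5 α=3/4: [95287/735, 76819/1470, 35977/294]
rounded: [130, 52, 122]

query (2,0) [L1,L2,L3,L4,L5] — begin 0,0,0
+L1 (α=1/6) → [115/6, 26/3, 104/3]
+L2 (α=1/2) → [1285/12, 221/6, 761/6]
+L3 (α=1) → [175, 81, 235]
+L4 (α=2/7) → [955/7, 787/7, 1189/7]
+L5 (α=2/7) → [6623/49, 6245/49, 6309/49]
→ [135, 127, 129]

query (2,1) [L1,L2,L3,L4,L5,L6] — begin 0,0,0
+L1 (α=1/6) → [29, 143/6, 16/3]
+L2 (α=2/3) → [191/3, 3023/18, 994/9]
+L3 (α=2/3) → [1085/9, 9035/54, 1534/27]
+L4 (α=3/5) → [7138/45, 28313/135, 970/27]
+L5 (α=1/3) → [22331/135, 74311/405, 2723/81]
+L6 (α=1/2) → [36371/270, 78668/405, 2779/81]
rounded: [135, 194, 34]

query (3,3) [L1,L2,L3,L4,L5,L6] — begin 0,0,0
+L1 (α=2/5) → [52/5, 456/5, 74]
+L2 (α=1/3) → [433/5, 1712/15, 326/3]
+L3 (α=3/7) → [4882/35, 2579/15, 3401/21]
+L4 (α=2/7) → [6184/49, 389/3, 25237/147]
+L5 (α=3/5) → [6619/49, 332/3, 147494/735]
+L6 (α=4/5) → [27003/245, 596/15, 685514/3675]
→ [110, 40, 187]

query (1,0) [L1,L2,L3,L4,L5,L6] — begin 0,0,0
+L1 (α=4/5) → [676/5, 812/5, 204]
+L2 (α=3/7) → [2914/35, 6578/35, 1488/7]
+L3 (α=5/7) → [35753/245, 30656/245, 8611/49]
+L4 (α=1/2) → [46174/245, 42033/245, 10455/49]
+L5 (α=1/3) → [118073/735, 28512/245, 9910/49]
+L6 (α=3/4) → [492923/2940, 114507/980, 39163/196]
= [168, 117, 200]

at x=0,y=3 over L1,L2,L3,L4:
L1 α=3/5: [297/5, 147/5, 51]
L2 α=5/7: [6119/35, 1644/35, 1207/7]
L3 α=1/7: [45534/245, 13609/245, 7410/49]
L4 α=1/3: [101113/735, 87488/735, 20798/147]
rounded: [138, 119, 141]

query (0,0) [L1,L2,L3,L4,L7,L8] — begin 0,0,0
after L1 α=2/5: [382/5, 212/5, 228/5]
after L2 α=4/5: [3462/25, 4972/25, 5208/25]
after L3 α=1/4: [13111/100, 19291/100, 4006/25]
after L4 α=1: [63, 6, 182]
after L7 α=2/5: [421/5, 134/5, 602/5]
after L8 α=1/5: [2594/25, 1421/25, 2488/25]
→ [104, 57, 100]

query (1,2) [L1,L2,L3,L4,L7,L8] — begin 0,0,0
+L1 (α=0) → [0, 0, 0]
+L2 (α=4/5) → [968/5, 316/5, 632/5]
+L3 (α=0) → [968/5, 316/5, 632/5]
+L4 (α=1/3) → [2651/15, 1837/15, 563/5]
+L7 (α=1/2) → [3223/15, 1481/15, 859/5]
+L8 (α=7/8) → [1361/15, 3179/30, 2337/20]
→ [91, 106, 117]


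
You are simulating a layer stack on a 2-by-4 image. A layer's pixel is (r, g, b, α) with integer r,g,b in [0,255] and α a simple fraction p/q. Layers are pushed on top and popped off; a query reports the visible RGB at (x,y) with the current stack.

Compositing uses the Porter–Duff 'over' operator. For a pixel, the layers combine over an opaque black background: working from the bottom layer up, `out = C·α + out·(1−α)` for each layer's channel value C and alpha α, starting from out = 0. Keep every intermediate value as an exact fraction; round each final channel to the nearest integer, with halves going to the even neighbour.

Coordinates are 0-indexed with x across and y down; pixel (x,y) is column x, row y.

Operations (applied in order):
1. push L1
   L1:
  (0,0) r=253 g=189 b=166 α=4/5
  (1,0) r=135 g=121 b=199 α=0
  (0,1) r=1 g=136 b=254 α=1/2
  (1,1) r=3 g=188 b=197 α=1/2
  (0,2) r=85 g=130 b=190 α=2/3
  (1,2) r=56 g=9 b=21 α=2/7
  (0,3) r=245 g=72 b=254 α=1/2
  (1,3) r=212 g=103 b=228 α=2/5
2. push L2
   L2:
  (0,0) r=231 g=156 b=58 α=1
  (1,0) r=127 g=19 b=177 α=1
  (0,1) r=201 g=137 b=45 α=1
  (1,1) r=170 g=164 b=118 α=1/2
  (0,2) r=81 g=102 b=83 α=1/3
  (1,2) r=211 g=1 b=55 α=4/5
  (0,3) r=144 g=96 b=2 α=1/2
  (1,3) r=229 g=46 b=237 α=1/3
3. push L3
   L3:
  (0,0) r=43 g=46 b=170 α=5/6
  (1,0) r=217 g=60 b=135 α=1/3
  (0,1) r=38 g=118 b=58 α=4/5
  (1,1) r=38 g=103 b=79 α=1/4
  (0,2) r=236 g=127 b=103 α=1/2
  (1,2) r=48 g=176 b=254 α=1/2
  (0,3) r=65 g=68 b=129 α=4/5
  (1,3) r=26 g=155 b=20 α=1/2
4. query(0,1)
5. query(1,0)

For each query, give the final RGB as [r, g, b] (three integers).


at x=0,y=1 over L1,L2,L3:
+L1 (α=1/2) → [1/2, 68, 127]
+L2 (α=1) → [201, 137, 45]
+L3 (α=4/5) → [353/5, 609/5, 277/5]
= [71, 122, 55]

at x=1,y=0 over L1,L2,L3:
after L1 α=0: [0, 0, 0]
after L2 α=1: [127, 19, 177]
after L3 α=1/3: [157, 98/3, 163]
rounded: [157, 33, 163]


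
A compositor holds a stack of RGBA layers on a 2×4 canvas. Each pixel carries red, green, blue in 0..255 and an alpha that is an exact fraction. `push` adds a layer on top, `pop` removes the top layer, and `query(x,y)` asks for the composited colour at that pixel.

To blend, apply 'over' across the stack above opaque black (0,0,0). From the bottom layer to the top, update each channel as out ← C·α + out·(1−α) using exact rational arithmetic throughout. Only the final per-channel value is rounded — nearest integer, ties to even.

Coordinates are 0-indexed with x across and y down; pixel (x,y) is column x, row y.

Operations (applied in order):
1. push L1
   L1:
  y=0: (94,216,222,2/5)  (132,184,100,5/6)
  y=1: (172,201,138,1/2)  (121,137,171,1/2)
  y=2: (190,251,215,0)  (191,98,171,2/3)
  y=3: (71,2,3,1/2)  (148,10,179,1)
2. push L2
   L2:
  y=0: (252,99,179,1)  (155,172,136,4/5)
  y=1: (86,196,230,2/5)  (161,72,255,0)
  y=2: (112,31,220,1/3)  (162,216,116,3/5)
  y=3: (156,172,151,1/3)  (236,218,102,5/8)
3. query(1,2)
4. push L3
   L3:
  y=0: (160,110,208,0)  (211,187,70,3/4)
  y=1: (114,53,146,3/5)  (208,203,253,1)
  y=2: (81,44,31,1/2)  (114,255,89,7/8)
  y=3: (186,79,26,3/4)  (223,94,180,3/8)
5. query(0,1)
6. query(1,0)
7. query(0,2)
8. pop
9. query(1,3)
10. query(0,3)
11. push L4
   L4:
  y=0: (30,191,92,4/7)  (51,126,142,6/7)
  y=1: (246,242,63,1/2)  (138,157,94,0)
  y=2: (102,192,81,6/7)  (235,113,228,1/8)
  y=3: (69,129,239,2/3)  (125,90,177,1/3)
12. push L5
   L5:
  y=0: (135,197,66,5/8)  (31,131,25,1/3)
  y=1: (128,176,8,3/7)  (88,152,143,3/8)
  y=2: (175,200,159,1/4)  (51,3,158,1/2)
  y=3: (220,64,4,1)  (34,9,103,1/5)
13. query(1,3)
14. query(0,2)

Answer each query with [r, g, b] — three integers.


at x=1,y=2 over L1,L2:
L1 α=2/3: [382/3, 196/3, 114]
L2 α=3/5: [2222/15, 2336/15, 576/5]
= [148, 156, 115]

query (0,1) [L1,L2,L3] — begin 0,0,0
after L1 α=1/2: [86, 201/2, 69]
after L2 α=2/5: [86, 1387/10, 667/5]
after L3 α=3/5: [514/5, 2182/25, 3524/25]
= [103, 87, 141]

query (1,0) [L1,L2,L3] — begin 0,0,0
after L1 α=5/6: [110, 460/3, 250/3]
after L2 α=4/5: [146, 2524/15, 1882/15]
after L3 α=3/4: [779/4, 10939/60, 1258/15]
→ [195, 182, 84]

(0,2) stack=L1,L2,L3; from [0,0,0]:
+L1 (α=0) → [0, 0, 0]
+L2 (α=1/3) → [112/3, 31/3, 220/3]
+L3 (α=1/2) → [355/6, 163/6, 313/6]
→ [59, 27, 52]

query (1,3) [L1,L2] — begin 0,0,0
after L1 α=1: [148, 10, 179]
after L2 α=5/8: [203, 140, 1047/8]
→ [203, 140, 131]

(0,3) stack=L1,L2; from [0,0,0]:
L1 α=1/2: [71/2, 1, 3/2]
L2 α=1/3: [227/3, 58, 154/3]
= [76, 58, 51]

at x=1,y=3 over L1,L2,L4,L5:
L1 α=1: [148, 10, 179]
L2 α=5/8: [203, 140, 1047/8]
L4 α=1/3: [177, 370/3, 585/4]
L5 α=1/5: [742/5, 1507/15, 688/5]
= [148, 100, 138]

at x=0,y=2 over L1,L2,L4,L5:
+L1 (α=0) → [0, 0, 0]
+L2 (α=1/3) → [112/3, 31/3, 220/3]
+L4 (α=6/7) → [1948/21, 3487/21, 1678/21]
+L5 (α=1/4) → [3173/28, 4887/28, 2791/28]
→ [113, 175, 100]


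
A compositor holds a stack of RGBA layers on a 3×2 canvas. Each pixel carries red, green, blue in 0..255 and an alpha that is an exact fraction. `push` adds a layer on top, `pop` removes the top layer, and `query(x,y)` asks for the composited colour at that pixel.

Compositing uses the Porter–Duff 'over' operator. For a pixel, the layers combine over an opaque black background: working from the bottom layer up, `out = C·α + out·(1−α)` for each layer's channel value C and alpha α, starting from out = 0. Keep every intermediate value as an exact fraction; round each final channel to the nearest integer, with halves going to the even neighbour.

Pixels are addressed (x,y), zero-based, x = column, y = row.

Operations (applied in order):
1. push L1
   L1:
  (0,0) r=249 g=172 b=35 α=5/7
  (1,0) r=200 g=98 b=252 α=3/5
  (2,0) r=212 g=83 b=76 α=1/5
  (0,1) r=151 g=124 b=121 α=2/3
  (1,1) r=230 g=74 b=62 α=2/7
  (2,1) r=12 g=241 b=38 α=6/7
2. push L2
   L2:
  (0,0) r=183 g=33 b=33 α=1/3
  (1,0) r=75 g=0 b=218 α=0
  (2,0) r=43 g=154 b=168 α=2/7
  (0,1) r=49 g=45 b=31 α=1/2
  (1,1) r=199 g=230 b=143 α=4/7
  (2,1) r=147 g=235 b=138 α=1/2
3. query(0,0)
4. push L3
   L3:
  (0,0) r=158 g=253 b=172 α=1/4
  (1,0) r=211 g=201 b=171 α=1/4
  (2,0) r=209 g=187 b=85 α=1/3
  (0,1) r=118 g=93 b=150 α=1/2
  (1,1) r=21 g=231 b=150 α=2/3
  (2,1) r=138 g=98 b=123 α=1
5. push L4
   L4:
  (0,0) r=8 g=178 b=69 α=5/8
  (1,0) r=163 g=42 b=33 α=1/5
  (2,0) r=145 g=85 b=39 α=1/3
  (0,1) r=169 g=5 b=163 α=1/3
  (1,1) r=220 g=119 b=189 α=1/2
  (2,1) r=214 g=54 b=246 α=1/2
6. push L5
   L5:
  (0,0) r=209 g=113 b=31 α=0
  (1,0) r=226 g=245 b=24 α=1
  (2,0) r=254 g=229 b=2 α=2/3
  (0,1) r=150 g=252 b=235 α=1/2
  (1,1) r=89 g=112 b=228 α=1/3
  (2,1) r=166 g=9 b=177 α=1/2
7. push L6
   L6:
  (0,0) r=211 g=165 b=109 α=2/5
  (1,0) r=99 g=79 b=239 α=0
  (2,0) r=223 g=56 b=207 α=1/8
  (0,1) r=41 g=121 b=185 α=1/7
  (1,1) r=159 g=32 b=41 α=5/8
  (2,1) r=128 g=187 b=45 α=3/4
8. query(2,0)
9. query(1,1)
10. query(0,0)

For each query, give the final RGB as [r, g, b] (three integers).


(0,0) stack=L1,L2; from [0,0,0]:
after L1 α=5/7: [1245/7, 860/7, 25]
after L2 α=1/3: [1257/7, 1951/21, 83/3]
→ [180, 93, 28]

at x=2,y=0 over L1,L2,L3,L4,L5,L6:
+L1 (α=1/5) → [212/5, 83/5, 76/5]
+L2 (α=2/7) → [298/7, 391/7, 412/7]
+L3 (α=1/3) → [2059/21, 697/7, 473/7]
+L4 (α=1/3) → [7163/63, 663/7, 1219/21]
+L5 (α=2/3) → [39167/189, 3869/21, 1303/63]
+L6 (α=1/8) → [11297/54, 4037/24, 1583/36]
rounded: [209, 168, 44]

(1,1) stack=L1,L2,L3,L4,L5,L6; from [0,0,0]:
after L1 α=2/7: [460/7, 148/7, 124/7]
after L2 α=4/7: [6952/49, 6884/49, 4376/49]
after L3 α=2/3: [9010/147, 29522/147, 19076/147]
after L4 α=1/2: [20675/147, 47015/294, 46859/294]
after L5 α=1/3: [54433/441, 63479/441, 80375/441]
after L6 α=5/8: [85649/588, 86999/1176, 55255/588]
rounded: [146, 74, 94]

(0,0) stack=L1,L2,L3,L4,L5,L6; from [0,0,0]:
after L1 α=5/7: [1245/7, 860/7, 25]
after L2 α=1/3: [1257/7, 1951/21, 83/3]
after L3 α=1/4: [4877/28, 1861/14, 255/4]
after L4 α=5/8: [15751/224, 18043/112, 2145/32]
after L5 α=0: [15751/224, 18043/112, 2145/32]
after L6 α=2/5: [141781/1120, 91089/560, 13411/160]
rounded: [127, 163, 84]


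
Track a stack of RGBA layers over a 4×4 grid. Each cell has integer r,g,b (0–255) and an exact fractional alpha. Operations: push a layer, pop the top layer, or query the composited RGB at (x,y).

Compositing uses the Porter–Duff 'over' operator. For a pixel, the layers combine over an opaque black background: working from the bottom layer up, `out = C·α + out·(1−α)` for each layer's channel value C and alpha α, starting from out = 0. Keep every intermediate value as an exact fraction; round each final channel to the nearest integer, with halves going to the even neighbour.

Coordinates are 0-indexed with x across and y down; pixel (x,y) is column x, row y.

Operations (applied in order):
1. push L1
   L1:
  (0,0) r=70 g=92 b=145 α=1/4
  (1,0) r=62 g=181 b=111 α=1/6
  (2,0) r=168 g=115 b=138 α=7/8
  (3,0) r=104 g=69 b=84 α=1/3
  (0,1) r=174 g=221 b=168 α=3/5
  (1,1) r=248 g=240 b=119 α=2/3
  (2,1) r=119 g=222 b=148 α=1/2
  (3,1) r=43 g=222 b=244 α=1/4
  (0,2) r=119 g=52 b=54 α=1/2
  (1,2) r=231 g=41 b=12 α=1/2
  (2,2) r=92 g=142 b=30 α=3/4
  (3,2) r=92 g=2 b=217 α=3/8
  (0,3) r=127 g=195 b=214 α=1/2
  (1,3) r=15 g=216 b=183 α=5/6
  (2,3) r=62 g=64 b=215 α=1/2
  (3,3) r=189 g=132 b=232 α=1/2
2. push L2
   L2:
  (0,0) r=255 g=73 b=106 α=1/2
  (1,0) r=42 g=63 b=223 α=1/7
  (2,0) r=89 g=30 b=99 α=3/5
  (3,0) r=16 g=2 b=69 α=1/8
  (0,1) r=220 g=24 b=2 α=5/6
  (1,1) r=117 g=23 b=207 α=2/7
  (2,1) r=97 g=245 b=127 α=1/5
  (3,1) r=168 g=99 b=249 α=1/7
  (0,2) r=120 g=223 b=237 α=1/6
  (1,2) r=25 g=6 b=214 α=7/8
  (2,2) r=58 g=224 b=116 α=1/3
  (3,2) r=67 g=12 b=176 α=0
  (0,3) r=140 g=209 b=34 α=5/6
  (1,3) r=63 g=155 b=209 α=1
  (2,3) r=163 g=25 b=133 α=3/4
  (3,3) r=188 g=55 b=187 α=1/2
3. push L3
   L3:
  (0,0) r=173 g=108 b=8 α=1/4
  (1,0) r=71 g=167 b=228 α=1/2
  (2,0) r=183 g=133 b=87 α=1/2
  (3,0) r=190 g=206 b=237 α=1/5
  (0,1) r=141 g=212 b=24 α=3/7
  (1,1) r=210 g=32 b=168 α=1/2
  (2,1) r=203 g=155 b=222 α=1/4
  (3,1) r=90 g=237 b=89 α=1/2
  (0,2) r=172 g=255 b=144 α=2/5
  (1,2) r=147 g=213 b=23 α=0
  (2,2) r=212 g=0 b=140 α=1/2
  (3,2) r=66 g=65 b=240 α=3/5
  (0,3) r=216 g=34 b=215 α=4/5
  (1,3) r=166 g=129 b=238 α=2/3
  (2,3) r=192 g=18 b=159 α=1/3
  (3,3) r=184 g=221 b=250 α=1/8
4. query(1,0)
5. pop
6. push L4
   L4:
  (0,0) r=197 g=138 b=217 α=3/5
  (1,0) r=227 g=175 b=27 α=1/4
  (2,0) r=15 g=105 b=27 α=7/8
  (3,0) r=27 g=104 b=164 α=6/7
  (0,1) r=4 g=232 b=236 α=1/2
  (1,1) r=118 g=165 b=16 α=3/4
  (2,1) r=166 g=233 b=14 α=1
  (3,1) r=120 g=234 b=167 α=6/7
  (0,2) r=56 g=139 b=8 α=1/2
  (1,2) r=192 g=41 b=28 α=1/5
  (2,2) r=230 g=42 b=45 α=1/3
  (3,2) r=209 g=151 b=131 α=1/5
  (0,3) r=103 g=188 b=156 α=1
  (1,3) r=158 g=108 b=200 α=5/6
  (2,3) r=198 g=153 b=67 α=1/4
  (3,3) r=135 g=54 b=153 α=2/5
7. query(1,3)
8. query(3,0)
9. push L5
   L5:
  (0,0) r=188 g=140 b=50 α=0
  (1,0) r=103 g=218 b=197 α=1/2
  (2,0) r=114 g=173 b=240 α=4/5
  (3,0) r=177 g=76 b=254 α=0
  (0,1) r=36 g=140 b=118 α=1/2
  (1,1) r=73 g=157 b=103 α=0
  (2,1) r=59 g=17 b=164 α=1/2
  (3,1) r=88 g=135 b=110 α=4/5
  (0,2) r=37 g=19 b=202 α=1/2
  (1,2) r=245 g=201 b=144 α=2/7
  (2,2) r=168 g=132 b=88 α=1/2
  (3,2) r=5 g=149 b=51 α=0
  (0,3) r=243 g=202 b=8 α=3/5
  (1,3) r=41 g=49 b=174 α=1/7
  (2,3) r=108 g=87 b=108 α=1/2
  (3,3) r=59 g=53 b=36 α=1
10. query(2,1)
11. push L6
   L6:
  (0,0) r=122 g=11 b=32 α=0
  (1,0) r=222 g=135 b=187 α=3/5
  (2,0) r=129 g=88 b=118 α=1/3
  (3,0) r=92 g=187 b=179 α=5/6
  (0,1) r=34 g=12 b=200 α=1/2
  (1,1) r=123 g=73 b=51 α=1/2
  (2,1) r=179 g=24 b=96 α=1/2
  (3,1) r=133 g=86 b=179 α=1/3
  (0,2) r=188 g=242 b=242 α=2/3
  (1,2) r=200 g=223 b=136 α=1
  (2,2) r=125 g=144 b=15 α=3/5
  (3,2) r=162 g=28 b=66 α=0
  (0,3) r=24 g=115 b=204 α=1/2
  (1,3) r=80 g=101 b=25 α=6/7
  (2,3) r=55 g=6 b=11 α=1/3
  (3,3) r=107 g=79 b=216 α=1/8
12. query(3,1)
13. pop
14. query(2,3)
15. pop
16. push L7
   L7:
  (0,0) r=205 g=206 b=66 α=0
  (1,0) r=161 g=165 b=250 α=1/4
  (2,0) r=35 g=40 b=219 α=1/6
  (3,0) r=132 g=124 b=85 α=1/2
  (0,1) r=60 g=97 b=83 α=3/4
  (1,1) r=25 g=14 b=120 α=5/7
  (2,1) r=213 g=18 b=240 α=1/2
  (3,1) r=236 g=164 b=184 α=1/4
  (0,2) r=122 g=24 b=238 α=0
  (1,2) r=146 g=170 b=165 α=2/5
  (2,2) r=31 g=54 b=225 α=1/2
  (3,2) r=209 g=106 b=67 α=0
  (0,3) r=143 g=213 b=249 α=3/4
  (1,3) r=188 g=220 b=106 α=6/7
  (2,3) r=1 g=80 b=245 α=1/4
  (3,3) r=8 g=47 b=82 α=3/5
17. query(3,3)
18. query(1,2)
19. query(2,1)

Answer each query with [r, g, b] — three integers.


at x=1,y=0 over L1,L2,L3:
+L1 (α=1/6) → [31/3, 181/6, 37/2]
+L2 (α=1/7) → [104/7, 244/7, 334/7]
+L3 (α=1/2) → [601/14, 1413/14, 965/7]
rounded: [43, 101, 138]

query (1,3) [L1,L2,L4] — begin 0,0,0
L1 α=5/6: [25/2, 180, 305/2]
L2 α=1: [63, 155, 209]
L4 α=5/6: [853/6, 695/6, 403/2]
= [142, 116, 202]

(3,0) stack=L1,L2,L4; from [0,0,0]:
L1 α=1/3: [104/3, 23, 28]
L2 α=1/8: [97/3, 163/8, 265/8]
L4 α=6/7: [583/21, 5155/56, 8137/56]
= [28, 92, 145]

(2,1) stack=L1,L2,L4,L5; from [0,0,0]:
L1 α=1/2: [119/2, 111, 74]
L2 α=1/5: [67, 689/5, 423/5]
L4 α=1: [166, 233, 14]
L5 α=1/2: [225/2, 125, 89]
→ [112, 125, 89]

(3,1) stack=L1,L2,L4,L5,L6; from [0,0,0]:
after L1 α=1/4: [43/4, 111/2, 61]
after L2 α=1/7: [465/14, 432/7, 615/7]
after L4 α=6/7: [10545/98, 10260/49, 7629/49]
after L5 α=4/5: [45041/490, 7344/49, 29189/245]
after L6 α=1/3: [77626/735, 18902/147, 102233/735]
= [106, 129, 139]

(2,3) stack=L1,L2,L4,L5; from [0,0,0]:
L1 α=1/2: [31, 32, 215/2]
L2 α=3/4: [130, 107/4, 1013/8]
L4 α=1/4: [147, 933/16, 3575/32]
L5 α=1/2: [255/2, 2325/32, 7031/64]
→ [128, 73, 110]

query (3,3) [L1,L2,L4,L7] — begin 0,0,0
after L1 α=1/2: [189/2, 66, 116]
after L2 α=1/2: [565/4, 121/2, 303/2]
after L4 α=2/5: [555/4, 579/10, 1521/10]
after L7 α=3/5: [603/10, 1284/25, 2751/25]
= [60, 51, 110]

query (1,2) [L1,L2,L4,L7] — begin 0,0,0
+L1 (α=1/2) → [231/2, 41/2, 6]
+L2 (α=7/8) → [581/16, 125/16, 188]
+L4 (α=1/5) → [1349/20, 289/20, 156]
+L7 (α=2/5) → [9887/100, 7667/100, 798/5]
→ [99, 77, 160]

at x=2,y=1 over L1,L2,L4,L7:
after L1 α=1/2: [119/2, 111, 74]
after L2 α=1/5: [67, 689/5, 423/5]
after L4 α=1: [166, 233, 14]
after L7 α=1/2: [379/2, 251/2, 127]
= [190, 126, 127]


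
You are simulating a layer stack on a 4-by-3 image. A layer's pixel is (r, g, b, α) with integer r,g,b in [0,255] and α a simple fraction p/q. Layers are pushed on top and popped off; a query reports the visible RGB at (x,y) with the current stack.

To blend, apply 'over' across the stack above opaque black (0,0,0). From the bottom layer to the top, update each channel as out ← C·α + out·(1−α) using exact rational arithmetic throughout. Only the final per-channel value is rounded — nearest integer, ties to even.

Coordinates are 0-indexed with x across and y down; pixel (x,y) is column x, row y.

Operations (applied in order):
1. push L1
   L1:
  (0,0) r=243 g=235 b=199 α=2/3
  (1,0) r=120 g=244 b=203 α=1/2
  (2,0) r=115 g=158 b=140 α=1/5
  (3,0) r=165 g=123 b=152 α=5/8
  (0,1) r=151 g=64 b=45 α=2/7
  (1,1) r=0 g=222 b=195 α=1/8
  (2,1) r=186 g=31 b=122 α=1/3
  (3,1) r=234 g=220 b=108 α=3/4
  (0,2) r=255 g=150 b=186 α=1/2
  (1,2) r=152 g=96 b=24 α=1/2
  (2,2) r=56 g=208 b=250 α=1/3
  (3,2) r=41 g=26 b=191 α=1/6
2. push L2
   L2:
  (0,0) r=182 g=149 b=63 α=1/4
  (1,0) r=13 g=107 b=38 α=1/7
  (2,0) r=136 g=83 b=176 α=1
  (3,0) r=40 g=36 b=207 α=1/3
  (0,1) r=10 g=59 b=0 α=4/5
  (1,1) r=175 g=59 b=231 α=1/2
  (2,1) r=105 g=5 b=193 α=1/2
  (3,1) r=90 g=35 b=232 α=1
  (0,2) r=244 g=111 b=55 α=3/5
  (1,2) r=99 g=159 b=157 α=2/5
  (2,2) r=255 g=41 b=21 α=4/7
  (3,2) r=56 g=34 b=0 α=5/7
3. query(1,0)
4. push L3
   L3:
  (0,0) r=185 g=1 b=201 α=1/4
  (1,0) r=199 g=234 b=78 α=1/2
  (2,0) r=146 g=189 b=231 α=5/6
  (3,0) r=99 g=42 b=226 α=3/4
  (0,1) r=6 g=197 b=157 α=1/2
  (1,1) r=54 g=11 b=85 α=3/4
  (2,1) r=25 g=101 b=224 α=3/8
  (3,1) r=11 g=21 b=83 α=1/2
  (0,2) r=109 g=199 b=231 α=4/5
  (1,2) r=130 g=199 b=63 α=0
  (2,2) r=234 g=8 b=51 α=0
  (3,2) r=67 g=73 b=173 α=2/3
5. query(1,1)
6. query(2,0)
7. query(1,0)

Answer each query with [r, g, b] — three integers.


query (1,0) [L1,L2] — begin 0,0,0
+L1 (α=1/2) → [60, 122, 203/2]
+L2 (α=1/7) → [373/7, 839/7, 647/7]
→ [53, 120, 92]

query (1,1) [L1,L2,L3] — begin 0,0,0
after L1 α=1/8: [0, 111/4, 195/8]
after L2 α=1/2: [175/2, 347/8, 2043/16]
after L3 α=3/4: [499/8, 611/32, 6123/64]
= [62, 19, 96]

at x=2,y=0 over L1,L2,L3:
L1 α=1/5: [23, 158/5, 28]
L2 α=1: [136, 83, 176]
L3 α=5/6: [433/3, 514/3, 1331/6]
rounded: [144, 171, 222]

query (1,0) [L1,L2,L3] — begin 0,0,0
L1 α=1/2: [60, 122, 203/2]
L2 α=1/7: [373/7, 839/7, 647/7]
L3 α=1/2: [883/7, 2477/14, 1193/14]
→ [126, 177, 85]
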